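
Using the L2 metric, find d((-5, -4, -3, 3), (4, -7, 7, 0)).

√(Σ(x_i - y_i)²) = √((-5 - 4)² + (-4 - (-7))² + (-3 - 7)² + (3 - 0)²)
= √((-9)² + 3² + (-10)² + 3²) = √(81 + 9 + 100 + 9) = √199 ≈ 14.1067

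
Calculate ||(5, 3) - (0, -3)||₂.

√(Σ(x_i - y_i)²) = √((5 - 0)² + (3 - (-3))²)
= √(5² + 6²) = √(25 + 36) = √61 ≈ 7.8102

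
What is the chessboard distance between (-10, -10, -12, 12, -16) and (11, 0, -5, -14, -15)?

max(|x_i - y_i|) = max(|-10 - 11|, |-10 - 0|, |-12 - (-5)|, |12 - (-14)|, |-16 - (-15)|) = max(21, 10, 7, 26, 1) = 26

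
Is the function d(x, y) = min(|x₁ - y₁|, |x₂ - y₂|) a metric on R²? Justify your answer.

No. d fails identity of indiscernibles: take x = (-4, 0) and y = (-4, 6). Then d(x,y) = min(|-4 - (-4)|, |0 - 6|) = min(0, 6) = 0, yet x ≠ y.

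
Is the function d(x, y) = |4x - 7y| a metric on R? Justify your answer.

No. d fails symmetry: d(3, 1) = |4·3 - 7·1| = |5| = 5, but d(1, 3) = |4·1 - 7·3| = |-17| = 17. Since 5 ≠ 17, d(x,y) ≠ d(y,x) in general.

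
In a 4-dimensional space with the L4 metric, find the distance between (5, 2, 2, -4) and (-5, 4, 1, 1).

(Σ|x_i - y_i|^4)^(1/4) = (|5 - (-5)|^4 + |2 - 4|^4 + |2 - 1|^4 + |-4 - 1|^4)^(1/4)
= (10^4 + 2^4 + 1^4 + 5^4)^(1/4) = (10000 + 16 + 1 + 625)^(1/4) = (10642)^(1/4) ≈ 10.1568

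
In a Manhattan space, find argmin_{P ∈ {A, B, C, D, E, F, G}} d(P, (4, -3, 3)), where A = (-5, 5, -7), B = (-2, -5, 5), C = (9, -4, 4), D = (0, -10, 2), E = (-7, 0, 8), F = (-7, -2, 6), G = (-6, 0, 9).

Distances: d(A) = 27, d(B) = 10, d(C) = 7, d(D) = 12, d(E) = 19, d(F) = 15, d(G) = 19. Nearest: C = (9, -4, 4) with distance 7.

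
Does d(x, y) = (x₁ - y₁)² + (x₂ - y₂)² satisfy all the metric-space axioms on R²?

No. The squared Euclidean distance fails the triangle inequality. Counterexample: x = (0, 0), y = (1, 4), z = (2, 8). d(x,z) = 2² + 8² = 68, but d(x,y) + d(y,z) = (1² + 4²) + (1² + 4²) = 17 + 17 = 34. Since 68 > 34, the triangle inequality is violated. (Note: √d, the ordinary Euclidean distance, IS a metric.)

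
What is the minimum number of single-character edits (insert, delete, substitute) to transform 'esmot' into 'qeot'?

Let D[i][j] be the edit distance between the first i characters of 'esmot' and the first j characters of 'qeot', with D[i][0] = i, D[0][j] = j, and D[i][j] = D[i-1][j-1] if the characters match, else 1 + min(D[i-1][j], D[i][j-1], D[i-1][j-1]). Filling the table (rows: prefixes of 'esmot', columns: prefixes of 'qeot'):
     ε  q  e  o  t
  ε  0  1  2  3  4
  e  1  1  1  2  3
  s  2  2  2  2  3
  m  3  3  3  3  3
  o  4  4  4  3  4
  t  5  5  5  4  3
The bottom-right entry gives D[5][4] = 3, so no sequence of fewer than 3 edits works. Backtracking through the table gives one optimal edit sequence (3 edits):
  esmot → smot (del e @1)
  smot → qmot (sub s→q @1)
  qmot → qeot (sub m→e @2)
Edit distance = 3.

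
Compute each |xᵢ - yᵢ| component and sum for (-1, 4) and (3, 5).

Σ|x_i - y_i| = |-1 - 3| + |4 - 5| = 4 + 1 = 5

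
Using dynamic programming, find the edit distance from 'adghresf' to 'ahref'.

Let D[i][j] be the edit distance between the first i characters of 'adghresf' and the first j characters of 'ahref', with D[i][0] = i, D[0][j] = j, and D[i][j] = D[i-1][j-1] if the characters match, else 1 + min(D[i-1][j], D[i][j-1], D[i-1][j-1]). Filling the table (rows: prefixes of 'adghresf', columns: prefixes of 'ahref'):
     ε  a  h  r  e  f
  ε  0  1  2  3  4  5
  a  1  0  1  2  3  4
  d  2  1  1  2  3  4
  g  3  2  2  2  3  4
  h  4  3  2  3  3  4
  r  5  4  3  2  3  4
  e  6  5  4  3  2  3
  s  7  6  5  4  3  3
  f  8  7  6  5  4  3
The bottom-right entry gives D[8][5] = 3, so no sequence of fewer than 3 edits works. Backtracking through the table gives one optimal edit sequence (3 edits):
  adghresf → aghresf (del d @2)
  aghresf → ahresf (del g @2)
  ahresf → ahref (del s @5)
Edit distance = 3.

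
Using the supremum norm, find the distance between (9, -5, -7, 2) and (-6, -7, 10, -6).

max(|x_i - y_i|) = max(|9 - (-6)|, |-5 - (-7)|, |-7 - 10|, |2 - (-6)|) = max(15, 2, 17, 8) = 17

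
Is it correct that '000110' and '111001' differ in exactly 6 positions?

Differing positions: 1, 2, 3, 4, 5, 6. Hamming distance = 6, so the claim is true.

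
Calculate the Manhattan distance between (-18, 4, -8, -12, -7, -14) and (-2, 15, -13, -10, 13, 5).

Σ|x_i - y_i| = |-18 - (-2)| + |4 - 15| + |-8 - (-13)| + |-12 - (-10)| + |-7 - 13| + |-14 - 5| = 16 + 11 + 5 + 2 + 20 + 19 = 73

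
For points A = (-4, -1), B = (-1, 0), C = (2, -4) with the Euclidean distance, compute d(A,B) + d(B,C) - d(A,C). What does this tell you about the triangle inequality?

d(A,B) = √(3² + 1²) = √10 ≈ 3.1623, d(B,C) = √(3² + 4²) = √25 = 5, d(A,C) = √(6² + 3²) = √45 ≈ 6.7082.
d(A,B) + d(B,C) - d(A,C) = 3.1623 + 5 - 6.7082 = 8.1623 - 6.7082 = 1.4541 (to 4 decimal places). This is ≥ 0, so the triangle inequality holds for these points.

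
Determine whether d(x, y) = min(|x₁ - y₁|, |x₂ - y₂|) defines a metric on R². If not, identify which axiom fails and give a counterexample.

No. d fails identity of indiscernibles: take x = (4, 0) and y = (4, 8). Then d(x,y) = min(|4 - 4|, |0 - 8|) = min(0, 8) = 0, yet x ≠ y.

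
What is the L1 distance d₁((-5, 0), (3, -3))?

Σ|x_i - y_i| = |-5 - 3| + |0 - (-3)| = 8 + 3 = 11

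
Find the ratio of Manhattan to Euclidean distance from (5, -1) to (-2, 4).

L1 = |5 - (-2)| + |-1 - 4| = 7 + 5 = 12
L2 = √(7² + 5²) = √74 ≈ 8.6023
L1 ≥ L2 always (equality iff movement is along one axis); L1 > L2 here.
Ratio L1/L2 = 12/√74 ≈ 1.395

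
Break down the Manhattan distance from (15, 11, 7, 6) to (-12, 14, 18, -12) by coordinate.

Σ|x_i - y_i| = |15 - (-12)| + |11 - 14| + |7 - 18| + |6 - (-12)| = 27 + 3 + 11 + 18 = 59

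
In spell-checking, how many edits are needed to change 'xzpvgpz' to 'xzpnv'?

Let D[i][j] be the edit distance between the first i characters of 'xzpvgpz' and the first j characters of 'xzpnv', with D[i][0] = i, D[0][j] = j, and D[i][j] = D[i-1][j-1] if the characters match, else 1 + min(D[i-1][j], D[i][j-1], D[i-1][j-1]). Filling the table (rows: prefixes of 'xzpvgpz', columns: prefixes of 'xzpnv'):
     ε  x  z  p  n  v
  ε  0  1  2  3  4  5
  x  1  0  1  2  3  4
  z  2  1  0  1  2  3
  p  3  2  1  0  1  2
  v  4  3  2  1  1  1
  g  5  4  3  2  2  2
  p  6  5  4  3  3  3
  z  7  6  5  4  4  4
The bottom-right entry gives D[7][5] = 4, so no sequence of fewer than 4 edits works. Backtracking through the table gives one optimal edit sequence (4 edits):
  xzpvgpz → xzpgpz (del v @4)
  xzpgpz → xzppz (del g @4)
  xzppz → xzpnz (sub p→n @4)
  xzpnz → xzpnv (sub z→v @5)
Edit distance = 4.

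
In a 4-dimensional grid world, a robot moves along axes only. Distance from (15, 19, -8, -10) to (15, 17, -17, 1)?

Σ|x_i - y_i| = |15 - 15| + |19 - 17| + |-8 - (-17)| + |-10 - 1| = 0 + 2 + 9 + 11 = 22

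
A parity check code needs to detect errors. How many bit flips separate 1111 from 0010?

Differing positions: 1, 2, 4. Hamming distance = 3.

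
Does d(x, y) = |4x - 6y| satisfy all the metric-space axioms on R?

No. d fails symmetry: d(3, 7) = |4·3 - 6·7| = |-30| = 30, but d(7, 3) = |4·7 - 6·3| = |10| = 10. Since 30 ≠ 10, d(x,y) ≠ d(y,x) in general.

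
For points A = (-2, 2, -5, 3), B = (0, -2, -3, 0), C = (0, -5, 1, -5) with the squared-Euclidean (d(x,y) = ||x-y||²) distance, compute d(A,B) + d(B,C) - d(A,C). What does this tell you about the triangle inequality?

d(A,B) = 2² + 4² + 2² + 3² = 33, d(B,C) = 0² + 3² + 4² + 5² = 50, d(A,C) = 2² + 7² + 6² + 8² = 153.
d(A,B) + d(B,C) - d(A,C) = 33 + 50 - 153 = 83 - 153 = -70. This is < 0, so the triangle inequality FAILS for these points (squared-Euclidean is not a metric).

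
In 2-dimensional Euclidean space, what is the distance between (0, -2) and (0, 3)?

√(Σ(x_i - y_i)²) = √((0 - 0)² + (-2 - 3)²)
= √(0² + (-5)²) = √(0 + 25) = √25 = 5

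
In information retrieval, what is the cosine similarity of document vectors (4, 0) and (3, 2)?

With u = (4, 0), v = (3, 2):
u·v = 4·3 + 0·2 = 12 + 0 = 12.
|u| = √(4² + 0²) = √16, |v| = √(3² + 2²) = √13, so |u||v| = √(16·13) = √208.
cos θ = (u·v)/(|u||v|) = 12/√208 ≈ 0.8321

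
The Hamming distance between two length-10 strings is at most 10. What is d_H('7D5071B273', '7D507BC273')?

Differing positions: 6, 7. Hamming distance = 2. The maximum possible Hamming distance for length-10 strings is 10, so d_H/10 = 2/10 = 0.2.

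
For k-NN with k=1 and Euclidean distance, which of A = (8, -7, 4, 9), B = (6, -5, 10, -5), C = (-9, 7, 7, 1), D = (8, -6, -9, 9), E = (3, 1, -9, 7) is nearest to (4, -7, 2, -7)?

Distances: d(A) ≈ 16.6132, d(B) ≈ 8.7178, d(C) ≈ 21.3073, d(D) ≈ 19.8494, d(E) ≈ 19.5448. Nearest: B = (6, -5, 10, -5) with distance 8.7178.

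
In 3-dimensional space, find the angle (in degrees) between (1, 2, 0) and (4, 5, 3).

With u = (1, 2, 0), v = (4, 5, 3):
u·v = 1·4 + 2·5 + 0·3 = 4 + 10 + 0 = 14.
|u| = √(1² + 2² + 0²) = √5, |v| = √(4² + 5² + 3²) = √50, so |u||v| = √(5·50) = √250.
cos θ = (u·v)/(|u||v|) = 14/√250 ≈ 0.885438
θ = arccos(0.885438) ≈ 27.69°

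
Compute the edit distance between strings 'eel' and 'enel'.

Let D[i][j] be the edit distance between the first i characters of 'eel' and the first j characters of 'enel', with D[i][0] = i, D[0][j] = j, and D[i][j] = D[i-1][j-1] if the characters match, else 1 + min(D[i-1][j], D[i][j-1], D[i-1][j-1]). Filling the table (rows: prefixes of 'eel', columns: prefixes of 'enel'):
     ε  e  n  e  l
  ε  0  1  2  3  4
  e  1  0  1  2  3
  e  2  1  1  1  2
  l  3  2  2  2  1
The bottom-right entry gives D[3][4] = 1, so no sequence of fewer than 1 edit works. Backtracking through the table gives one optimal edit sequence (1 edit):
  eel → enel (ins n @2)
Edit distance = 1.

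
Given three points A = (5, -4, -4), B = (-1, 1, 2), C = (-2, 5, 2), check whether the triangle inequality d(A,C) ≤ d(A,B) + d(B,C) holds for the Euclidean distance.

d(A,B) = √(6² + 5² + 6²) = √97 ≈ 9.8489, d(B,C) = √(1² + 4² + 0²) = √17 ≈ 4.1231, d(A,C) = √(7² + 9² + 6²) = √166 ≈ 12.8841.
d(A,C) ≈ 12.8841 ≤ 9.8489 + 4.1231 = 13.972. Triangle inequality is satisfied.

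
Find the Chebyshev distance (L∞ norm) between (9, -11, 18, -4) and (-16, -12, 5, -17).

max(|x_i - y_i|) = max(|9 - (-16)|, |-11 - (-12)|, |18 - 5|, |-4 - (-17)|) = max(25, 1, 13, 13) = 25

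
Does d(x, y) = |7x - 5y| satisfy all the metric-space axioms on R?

No. d fails symmetry: d(5, 9) = |7·5 - 5·9| = |-10| = 10, but d(9, 5) = |7·9 - 5·5| = |38| = 38. Since 10 ≠ 38, d(x,y) ≠ d(y,x) in general.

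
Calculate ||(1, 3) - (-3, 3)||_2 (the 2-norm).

(Σ|x_i - y_i|^2)^(1/2) = (|1 - (-3)|^2 + |3 - 3|^2)^(1/2)
= (4^2 + 0^2)^(1/2) = (16 + 0)^(1/2) = (16)^(1/2) = 4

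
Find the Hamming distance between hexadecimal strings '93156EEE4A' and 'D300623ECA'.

Differing positions: 1, 3, 4, 6, 7, 9. Hamming distance = 6.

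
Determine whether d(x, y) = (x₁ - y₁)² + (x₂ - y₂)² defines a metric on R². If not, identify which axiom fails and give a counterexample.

No. The squared Euclidean distance fails the triangle inequality. Counterexample: x = (0, 0), y = (2, 3), z = (4, 6). d(x,z) = 4² + 6² = 52, but d(x,y) + d(y,z) = (2² + 3²) + (2² + 3²) = 13 + 13 = 26. Since 52 > 26, the triangle inequality is violated. (Note: √d, the ordinary Euclidean distance, IS a metric.)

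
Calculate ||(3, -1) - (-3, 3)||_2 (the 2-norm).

(Σ|x_i - y_i|^2)^(1/2) = (|3 - (-3)|^2 + |-1 - 3|^2)^(1/2)
= (6^2 + 4^2)^(1/2) = (36 + 16)^(1/2) = (52)^(1/2) ≈ 7.2111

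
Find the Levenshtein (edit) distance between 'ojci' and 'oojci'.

Let D[i][j] be the edit distance between the first i characters of 'ojci' and the first j characters of 'oojci', with D[i][0] = i, D[0][j] = j, and D[i][j] = D[i-1][j-1] if the characters match, else 1 + min(D[i-1][j], D[i][j-1], D[i-1][j-1]). Filling the table (rows: prefixes of 'ojci', columns: prefixes of 'oojci'):
     ε  o  o  j  c  i
  ε  0  1  2  3  4  5
  o  1  0  1  2  3  4
  j  2  1  1  1  2  3
  c  3  2  2  2  1  2
  i  4  3  3  3  2  1
The bottom-right entry gives D[4][5] = 1, so no sequence of fewer than 1 edit works. Backtracking through the table gives one optimal edit sequence (1 edit):
  ojci → oojci (ins o @1)
Edit distance = 1.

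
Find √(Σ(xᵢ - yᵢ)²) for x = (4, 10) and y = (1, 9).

√(Σ(x_i - y_i)²) = √((4 - 1)² + (10 - 9)²)
= √(3² + 1²) = √(9 + 1) = √10 ≈ 3.1623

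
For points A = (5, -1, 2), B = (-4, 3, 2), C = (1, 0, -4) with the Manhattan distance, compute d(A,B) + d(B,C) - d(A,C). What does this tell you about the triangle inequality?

d(A,B) = 9 + 4 + 0 = 13, d(B,C) = 5 + 3 + 6 = 14, d(A,C) = 4 + 1 + 6 = 11.
d(A,B) + d(B,C) - d(A,C) = 13 + 14 - 11 = 27 - 11 = 16. This is ≥ 0, so the triangle inequality holds for these points.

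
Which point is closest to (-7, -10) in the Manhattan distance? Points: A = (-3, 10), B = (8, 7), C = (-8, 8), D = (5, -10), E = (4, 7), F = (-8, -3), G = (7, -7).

Distances: d(A) = 24, d(B) = 32, d(C) = 19, d(D) = 12, d(E) = 28, d(F) = 8, d(G) = 17. Nearest: F = (-8, -3) with distance 8.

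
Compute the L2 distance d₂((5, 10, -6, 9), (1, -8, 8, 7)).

√(Σ(x_i - y_i)²) = √((5 - 1)² + (10 - (-8))² + (-6 - 8)² + (9 - 7)²)
= √(4² + 18² + (-14)² + 2²) = √(16 + 324 + 196 + 4) = √540 ≈ 23.2379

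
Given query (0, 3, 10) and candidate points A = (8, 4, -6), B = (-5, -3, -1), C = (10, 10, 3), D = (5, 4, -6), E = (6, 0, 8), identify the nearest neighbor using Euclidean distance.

Distances: d(A) ≈ 17.9165, d(B) ≈ 13.4907, d(C) ≈ 14.0712, d(D) ≈ 16.7929, d(E) = 7. Nearest: E = (6, 0, 8) with distance 7.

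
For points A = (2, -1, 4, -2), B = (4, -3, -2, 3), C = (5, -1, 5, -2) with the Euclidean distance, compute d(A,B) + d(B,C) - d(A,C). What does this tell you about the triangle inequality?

d(A,B) = √(2² + 2² + 6² + 5²) = √69 ≈ 8.3066, d(B,C) = √(1² + 2² + 7² + 5²) = √79 ≈ 8.8882, d(A,C) = √(3² + 0² + 1² + 0²) = √10 ≈ 3.1623.
d(A,B) + d(B,C) - d(A,C) = 8.3066 + 8.8882 - 3.1623 = 17.1948 - 3.1623 = 14.0325 (to 4 decimal places). This is ≥ 0, so the triangle inequality holds for these points.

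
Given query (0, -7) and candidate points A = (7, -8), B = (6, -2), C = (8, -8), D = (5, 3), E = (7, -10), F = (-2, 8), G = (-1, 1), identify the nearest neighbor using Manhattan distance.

Distances: d(A) = 8, d(B) = 11, d(C) = 9, d(D) = 15, d(E) = 10, d(F) = 17, d(G) = 9. Nearest: A = (7, -8) with distance 8.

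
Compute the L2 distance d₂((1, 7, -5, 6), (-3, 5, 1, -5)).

√(Σ(x_i - y_i)²) = √((1 - (-3))² + (7 - 5)² + (-5 - 1)² + (6 - (-5))²)
= √(4² + 2² + (-6)² + 11²) = √(16 + 4 + 36 + 121) = √177 ≈ 13.3041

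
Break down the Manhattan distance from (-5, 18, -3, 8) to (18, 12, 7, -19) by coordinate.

Σ|x_i - y_i| = |-5 - 18| + |18 - 12| + |-3 - 7| + |8 - (-19)| = 23 + 6 + 10 + 27 = 66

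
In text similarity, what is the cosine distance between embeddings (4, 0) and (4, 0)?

With u = (4, 0), v = (4, 0):
u·v = 4·4 + 0·0 = 16 + 0 = 16.
|u| = √(4² + 0²) = √16, |v| = √(4² + 0²) = √16, so |u||v| = √(16·16) = √256 = 16.
cos θ = (u·v)/(|u||v|) = 16/16 = 1
Cosine distance = 1 - cos θ = 1 - 1 = 0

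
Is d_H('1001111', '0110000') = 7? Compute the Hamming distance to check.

Differing positions: 1, 2, 3, 4, 5, 6, 7. Hamming distance = 7, so the claim is true.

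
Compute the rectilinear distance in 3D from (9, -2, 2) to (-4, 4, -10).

Σ|x_i - y_i| = |9 - (-4)| + |-2 - 4| + |2 - (-10)| = 13 + 6 + 12 = 31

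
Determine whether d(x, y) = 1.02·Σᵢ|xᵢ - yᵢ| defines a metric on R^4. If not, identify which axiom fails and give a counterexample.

Yes. The L1 (Manhattan) norm induces a metric on R^4, and multiplying a metric by a positive constant 1.02 > 0 preserves all four axioms: non-negativity (1.02·||x-y|| ≥ 0), identity (1.02·||x-y|| = 0 ⟺ ||x-y|| = 0 ⟺ x = y), symmetry (||x-y|| = ||y-x||), and the triangle inequality (1.02·||x-z|| ≤ 1.02·||x-y|| + 1.02·||y-z||). So d is a metric.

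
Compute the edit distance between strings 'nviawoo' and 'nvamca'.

Let D[i][j] be the edit distance between the first i characters of 'nviawoo' and the first j characters of 'nvamca', with D[i][0] = i, D[0][j] = j, and D[i][j] = D[i-1][j-1] if the characters match, else 1 + min(D[i-1][j], D[i][j-1], D[i-1][j-1]). Filling the table (rows: prefixes of 'nviawoo', columns: prefixes of 'nvamca'):
     ε  n  v  a  m  c  a
  ε  0  1  2  3  4  5  6
  n  1  0  1  2  3  4  5
  v  2  1  0  1  2  3  4
  i  3  2  1  1  2  3  4
  a  4  3  2  1  2  3  3
  w  5  4  3  2  2  3  4
  o  6  5  4  3  3  3  4
  o  7  6  5  4  4  4  4
The bottom-right entry gives D[7][6] = 4, so no sequence of fewer than 4 edits works. Backtracking through the table gives one optimal edit sequence (4 edits):
  nviawoo → nvawoo (del i @3)
  nvawoo → nvamoo (sub w→m @4)
  nvamoo → nvamco (sub o→c @5)
  nvamco → nvamca (sub o→a @6)
Edit distance = 4.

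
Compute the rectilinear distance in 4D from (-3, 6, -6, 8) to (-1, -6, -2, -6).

Σ|x_i - y_i| = |-3 - (-1)| + |6 - (-6)| + |-6 - (-2)| + |8 - (-6)| = 2 + 12 + 4 + 14 = 32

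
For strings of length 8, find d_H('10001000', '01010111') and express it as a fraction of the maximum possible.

Differing positions: 1, 2, 4, 5, 6, 7, 8. Hamming distance = 7. The maximum possible Hamming distance for length-8 strings is 8, so d_H/8 = 7/8 = 0.875.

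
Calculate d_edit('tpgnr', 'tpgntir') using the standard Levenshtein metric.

Let D[i][j] be the edit distance between the first i characters of 'tpgnr' and the first j characters of 'tpgntir', with D[i][0] = i, D[0][j] = j, and D[i][j] = D[i-1][j-1] if the characters match, else 1 + min(D[i-1][j], D[i][j-1], D[i-1][j-1]). Filling the table (rows: prefixes of 'tpgnr', columns: prefixes of 'tpgntir'):
     ε  t  p  g  n  t  i  r
  ε  0  1  2  3  4  5  6  7
  t  1  0  1  2  3  4  5  6
  p  2  1  0  1  2  3  4  5
  g  3  2  1  0  1  2  3  4
  n  4  3  2  1  0  1  2  3
  r  5  4  3  2  1  1  2  2
The bottom-right entry gives D[5][7] = 2, so no sequence of fewer than 2 edits works. Backtracking through the table gives one optimal edit sequence (2 edits):
  tpgnr → tpgntr (ins t @5)
  tpgntr → tpgntir (ins i @6)
Edit distance = 2.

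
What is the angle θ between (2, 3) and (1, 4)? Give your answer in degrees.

With u = (2, 3), v = (1, 4):
u·v = 2·1 + 3·4 = 2 + 12 = 14.
|u| = √(2² + 3²) = √13, |v| = √(1² + 4²) = √17, so |u||v| = √(13·17) = √221.
cos θ = (u·v)/(|u||v|) = 14/√221 ≈ 0.941742
θ = arccos(0.941742) ≈ 19.65°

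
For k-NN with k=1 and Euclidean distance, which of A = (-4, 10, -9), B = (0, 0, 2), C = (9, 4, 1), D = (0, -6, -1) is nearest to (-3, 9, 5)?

Distances: d(A) ≈ 14.0712, d(B) ≈ 9.9499, d(C) ≈ 13.6015, d(D) ≈ 16.4317. Nearest: B = (0, 0, 2) with distance 9.9499.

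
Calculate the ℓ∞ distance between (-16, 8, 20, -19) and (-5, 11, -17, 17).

max(|x_i - y_i|) = max(|-16 - (-5)|, |8 - 11|, |20 - (-17)|, |-19 - 17|) = max(11, 3, 37, 36) = 37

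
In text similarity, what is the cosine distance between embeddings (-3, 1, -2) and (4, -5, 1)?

With u = (-3, 1, -2), v = (4, -5, 1):
u·v = (-3)·4 + 1·(-5) + (-2)·1 = (-12) + (-5) + (-2) = -19.
|u| = √((-3)² + 1² + (-2)²) = √14, |v| = √(4² + (-5)² + 1²) = √42, so |u||v| = √(14·42) = √588.
cos θ = (u·v)/(|u||v|) = -19/√588 ≈ -0.7835
Cosine distance = 1 - cos θ ≈ 1 - (-0.7835) = 1.7835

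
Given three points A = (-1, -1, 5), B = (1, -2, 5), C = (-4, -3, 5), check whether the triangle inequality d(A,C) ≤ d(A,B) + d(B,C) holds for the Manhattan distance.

d(A,B) = 2 + 1 + 0 = 3, d(B,C) = 5 + 1 + 0 = 6, d(A,C) = 3 + 2 + 0 = 5.
d(A,C) = 5 ≤ 3 + 6 = 9. Triangle inequality is satisfied.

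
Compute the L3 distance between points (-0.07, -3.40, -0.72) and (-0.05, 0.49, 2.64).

(Σ|x_i - y_i|^3)^(1/3) = (|-0.07 - (-0.05)|^3 + |-3.4 - 0.49|^3 + |-0.72 - 2.64|^3)^(1/3)
= (0.02^3 + 3.89^3 + 3.36^3)^(1/3) ≈ (0 + 58.8639 + 37.9331)^(1/3) = (96.797)^(1/3) ≈ 4.5915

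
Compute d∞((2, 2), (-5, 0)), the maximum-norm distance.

max(|x_i - y_i|) = max(|2 - (-5)|, |2 - 0|) = max(7, 2) = 7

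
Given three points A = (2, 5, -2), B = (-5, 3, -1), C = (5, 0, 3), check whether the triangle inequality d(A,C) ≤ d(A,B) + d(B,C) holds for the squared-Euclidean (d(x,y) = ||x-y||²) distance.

d(A,B) = 7² + 2² + 1² = 54, d(B,C) = 10² + 3² + 4² = 125, d(A,C) = 3² + 5² + 5² = 59.
d(A,C) = 59 ≤ 54 + 125 = 179. Triangle inequality is satisfied.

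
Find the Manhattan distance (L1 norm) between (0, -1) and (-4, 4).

Σ|x_i - y_i| = |0 - (-4)| + |-1 - 4| = 4 + 5 = 9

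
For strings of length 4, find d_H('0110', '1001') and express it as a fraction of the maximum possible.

Differing positions: 1, 2, 3, 4. Hamming distance = 4. The maximum possible Hamming distance for length-4 strings is 4, so d_H/4 = 4/4 = 1.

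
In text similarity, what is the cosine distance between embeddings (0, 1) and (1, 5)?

With u = (0, 1), v = (1, 5):
u·v = 0·1 + 1·5 = 0 + 5 = 5.
|u| = √(0² + 1²) = √1, |v| = √(1² + 5²) = √26, so |u||v| = √(1·26) = √26.
cos θ = (u·v)/(|u||v|) = 5/√26 ≈ 0.9806
Cosine distance = 1 - cos θ ≈ 1 - 0.9806 = 0.0194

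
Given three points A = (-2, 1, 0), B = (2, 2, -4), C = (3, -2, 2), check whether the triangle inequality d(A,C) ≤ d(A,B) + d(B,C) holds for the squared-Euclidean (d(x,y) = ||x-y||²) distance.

d(A,B) = 4² + 1² + 4² = 33, d(B,C) = 1² + 4² + 6² = 53, d(A,C) = 5² + 3² + 2² = 38.
d(A,C) = 38 ≤ 33 + 53 = 86. Triangle inequality is satisfied.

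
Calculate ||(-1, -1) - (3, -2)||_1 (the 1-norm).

Σ|x_i - y_i| = |-1 - 3| + |-1 - (-2)| = 4 + 1 = 5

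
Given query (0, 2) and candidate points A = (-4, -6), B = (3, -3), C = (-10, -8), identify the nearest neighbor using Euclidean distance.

Distances: d(A) ≈ 8.9443, d(B) ≈ 5.831, d(C) ≈ 14.1421. Nearest: B = (3, -3) with distance 5.831.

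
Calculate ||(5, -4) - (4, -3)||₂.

√(Σ(x_i - y_i)²) = √((5 - 4)² + (-4 - (-3))²)
= √(1² + (-1)²) = √(1 + 1) = √2 ≈ 1.4142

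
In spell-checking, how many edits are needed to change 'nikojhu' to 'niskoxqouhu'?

Let D[i][j] be the edit distance between the first i characters of 'nikojhu' and the first j characters of 'niskoxqouhu', with D[i][0] = i, D[0][j] = j, and D[i][j] = D[i-1][j-1] if the characters match, else 1 + min(D[i-1][j], D[i][j-1], D[i-1][j-1]). Filling the table (rows: prefixes of 'nikojhu', columns: prefixes of 'niskoxqouhu'):
     ε  n  i  s  k  o  x  q  o  u  h  u
  ε  0  1  2  3  4  5  6  7  8  9 10 11
  n  1  0  1  2  3  4  5  6  7  8  9 10
  i  2  1  0  1  2  3  4  5  6  7  8  9
  k  3  2  1  1  1  2  3  4  5  6  7  8
  o  4  3  2  2  2  1  2  3  4  5  6  7
  j  5  4  3  3  3  2  2  3  4  5  6  7
  h  6  5  4  4  4  3  3  3  4  5  5  6
  u  7  6  5  5  5  4  4  4  4  4  5  5
The bottom-right entry gives D[7][11] = 5, so no sequence of fewer than 5 edits works. Backtracking through the table gives one optimal edit sequence (5 edits):
  nikojhu → niskojhu (ins s @3)
  niskojhu → niskoojhu (ins o @5)
  niskoojhu → niskoxojhu (ins x @6)
  niskoxojhu → niskoxqojhu (ins q @7)
  niskoxqojhu → niskoxqouhu (sub j→u @9)
Edit distance = 5.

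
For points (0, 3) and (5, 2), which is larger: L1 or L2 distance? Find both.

L1 = |0 - 5| + |3 - 2| = 5 + 1 = 6
L2 = √(5² + 1²) = √26 ≈ 5.099
L1 ≥ L2 always (equality iff movement is along one axis); L1 > L2 here.
Ratio L1/L2 = 6/√26 ≈ 1.1767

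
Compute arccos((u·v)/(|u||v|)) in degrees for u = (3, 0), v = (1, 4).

With u = (3, 0), v = (1, 4):
u·v = 3·1 + 0·4 = 3 + 0 = 3.
|u| = √(3² + 0²) = √9, |v| = √(1² + 4²) = √17, so |u||v| = √(9·17) = √153.
cos θ = (u·v)/(|u||v|) = 3/√153 ≈ 0.242536
θ = arccos(0.242536) ≈ 75.96°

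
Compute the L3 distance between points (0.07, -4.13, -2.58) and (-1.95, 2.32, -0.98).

(Σ|x_i - y_i|^3)^(1/3) = (|0.07 - (-1.95)|^3 + |-4.13 - 2.32|^3 + |-2.58 - (-0.98)|^3)^(1/3)
= (2.02^3 + 6.45^3 + 1.6^3)^(1/3) ≈ (8.2424 + 268.3361 + 4.096)^(1/3) = (280.6745)^(1/3) ≈ 6.5474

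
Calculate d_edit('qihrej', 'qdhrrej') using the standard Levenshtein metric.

Let D[i][j] be the edit distance between the first i characters of 'qihrej' and the first j characters of 'qdhrrej', with D[i][0] = i, D[0][j] = j, and D[i][j] = D[i-1][j-1] if the characters match, else 1 + min(D[i-1][j], D[i][j-1], D[i-1][j-1]). Filling the table (rows: prefixes of 'qihrej', columns: prefixes of 'qdhrrej'):
     ε  q  d  h  r  r  e  j
  ε  0  1  2  3  4  5  6  7
  q  1  0  1  2  3  4  5  6
  i  2  1  1  2  3  4  5  6
  h  3  2  2  1  2  3  4  5
  r  4  3  3  2  1  2  3  4
  e  5  4  4  3  2  2  2  3
  j  6  5  5  4  3  3  3  2
The bottom-right entry gives D[6][7] = 2, so no sequence of fewer than 2 edits works. Backtracking through the table gives one optimal edit sequence (2 edits):
  qihrej → qdhrej (sub i→d @2)
  qdhrej → qdhrrej (ins r @4)
Edit distance = 2.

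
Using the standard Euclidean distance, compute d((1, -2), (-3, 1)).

(Σ|x_i - y_i|^2)^(1/2) = (|1 - (-3)|^2 + |-2 - 1|^2)^(1/2)
= (4^2 + 3^2)^(1/2) = (16 + 9)^(1/2) = (25)^(1/2) = 5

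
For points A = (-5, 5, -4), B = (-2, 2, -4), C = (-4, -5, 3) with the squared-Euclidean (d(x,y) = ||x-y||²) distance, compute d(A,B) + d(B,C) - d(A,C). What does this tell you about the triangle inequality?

d(A,B) = 3² + 3² + 0² = 18, d(B,C) = 2² + 7² + 7² = 102, d(A,C) = 1² + 10² + 7² = 150.
d(A,B) + d(B,C) - d(A,C) = 18 + 102 - 150 = 120 - 150 = -30. This is < 0, so the triangle inequality FAILS for these points (squared-Euclidean is not a metric).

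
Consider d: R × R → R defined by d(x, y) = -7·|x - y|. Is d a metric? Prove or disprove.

No. With c = -7 < 0, d fails non-negativity: d(9, 10) = -7·|9 - 10| = -7·1 = -7 < 0.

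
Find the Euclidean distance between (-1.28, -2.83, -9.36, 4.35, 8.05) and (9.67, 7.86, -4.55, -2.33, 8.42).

√(Σ(x_i - y_i)²) = √((-1.28 - 9.67)² + (-2.83 - 7.86)² + (-9.36 - (-4.55))² + (4.35 - (-2.33))² + (8.05 - 8.42)²)
= √((-10.95)² + (-10.69)² + (-4.81)² + 6.68² + (-0.37)²) = √(119.9025 + 114.2761 + 23.1361 + 44.6224 + 0.1369) = √302.074 ≈ 17.3803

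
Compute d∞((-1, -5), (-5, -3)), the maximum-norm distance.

max(|x_i - y_i|) = max(|-1 - (-5)|, |-5 - (-3)|) = max(4, 2) = 4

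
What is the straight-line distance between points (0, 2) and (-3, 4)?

√(Σ(x_i - y_i)²) = √((0 - (-3))² + (2 - 4)²)
= √(3² + (-2)²) = √(9 + 4) = √13 ≈ 3.6056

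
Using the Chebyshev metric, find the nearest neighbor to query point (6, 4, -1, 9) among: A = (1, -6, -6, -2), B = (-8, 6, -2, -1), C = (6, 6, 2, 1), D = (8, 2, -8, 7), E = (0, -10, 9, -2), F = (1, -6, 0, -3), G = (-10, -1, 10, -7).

Distances: d(A) = 11, d(B) = 14, d(C) = 8, d(D) = 7, d(E) = 14, d(F) = 12, d(G) = 16. Nearest: D = (8, 2, -8, 7) with distance 7.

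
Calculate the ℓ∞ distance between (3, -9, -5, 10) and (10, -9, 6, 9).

max(|x_i - y_i|) = max(|3 - 10|, |-9 - (-9)|, |-5 - 6|, |10 - 9|) = max(7, 0, 11, 1) = 11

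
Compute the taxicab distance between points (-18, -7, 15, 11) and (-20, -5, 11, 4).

Σ|x_i - y_i| = |-18 - (-20)| + |-7 - (-5)| + |15 - 11| + |11 - 4| = 2 + 2 + 4 + 7 = 15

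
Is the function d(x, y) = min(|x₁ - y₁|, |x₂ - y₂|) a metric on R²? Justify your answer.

No. d fails identity of indiscernibles: take x = (0, 0) and y = (0, 4). Then d(x,y) = min(|0 - 0|, |0 - 4|) = min(0, 4) = 0, yet x ≠ y.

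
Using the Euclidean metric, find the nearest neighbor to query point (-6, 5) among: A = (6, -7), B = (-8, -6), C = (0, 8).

Distances: d(A) ≈ 16.9706, d(B) ≈ 11.1803, d(C) ≈ 6.7082. Nearest: C = (0, 8) with distance 6.7082.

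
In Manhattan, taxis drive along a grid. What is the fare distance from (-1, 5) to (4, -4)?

Σ|x_i - y_i| = |-1 - 4| + |5 - (-4)| = 5 + 9 = 14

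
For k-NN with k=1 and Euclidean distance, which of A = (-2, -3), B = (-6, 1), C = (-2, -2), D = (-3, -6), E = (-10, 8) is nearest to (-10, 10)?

Distances: d(A) ≈ 15.2643, d(B) ≈ 9.8489, d(C) ≈ 14.4222, d(D) ≈ 17.4642, d(E) = 2. Nearest: E = (-10, 8) with distance 2.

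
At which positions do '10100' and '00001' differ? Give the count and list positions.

Differing positions: 1, 3, 5. Hamming distance = 3.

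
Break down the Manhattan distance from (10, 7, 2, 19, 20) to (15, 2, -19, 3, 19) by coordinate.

Σ|x_i - y_i| = |10 - 15| + |7 - 2| + |2 - (-19)| + |19 - 3| + |20 - 19| = 5 + 5 + 21 + 16 + 1 = 48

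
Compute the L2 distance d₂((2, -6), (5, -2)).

√(Σ(x_i - y_i)²) = √((2 - 5)² + (-6 - (-2))²)
= √((-3)² + (-4)²) = √(9 + 16) = √25 = 5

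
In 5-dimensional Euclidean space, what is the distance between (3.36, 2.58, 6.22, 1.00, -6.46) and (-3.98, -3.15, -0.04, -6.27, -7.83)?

√(Σ(x_i - y_i)²) = √((3.36 - (-3.98))² + (2.58 - (-3.15))² + (6.22 - (-0.04))² + (1 - (-6.27))² + (-6.46 - (-7.83))²)
= √(7.34² + 5.73² + 6.26² + 7.27² + 1.37²) = √(53.8756 + 32.8329 + 39.1876 + 52.8529 + 1.8769) = √180.6259 ≈ 13.4397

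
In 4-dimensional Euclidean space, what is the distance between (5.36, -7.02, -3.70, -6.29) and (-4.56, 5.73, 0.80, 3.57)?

√(Σ(x_i - y_i)²) = √((5.36 - (-4.56))² + (-7.02 - 5.73)² + (-3.7 - 0.8)² + (-6.29 - 3.57)²)
= √(9.92² + (-12.75)² + (-4.5)² + (-9.86)²) = √(98.4064 + 162.5625 + 20.25 + 97.2196) = √378.4385 ≈ 19.4535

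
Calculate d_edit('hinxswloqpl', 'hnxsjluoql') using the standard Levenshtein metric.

Let D[i][j] be the edit distance between the first i characters of 'hinxswloqpl' and the first j characters of 'hnxsjluoql', with D[i][0] = i, D[0][j] = j, and D[i][j] = D[i-1][j-1] if the characters match, else 1 + min(D[i-1][j], D[i][j-1], D[i-1][j-1]). Filling the table (rows: prefixes of 'hinxswloqpl', columns: prefixes of 'hnxsjluoql'):
     ε  h  n  x  s  j  l  u  o  q  l
  ε  0  1  2  3  4  5  6  7  8  9 10
  h  1  0  1  2  3  4  5  6  7  8  9
  i  2  1  1  2  3  4  5  6  7  8  9
  n  3  2  1  2  3  4  5  6  7  8  9
  x  4  3  2  1  2  3  4  5  6  7  8
  s  5  4  3  2  1  2  3  4  5  6  7
  w  6  5  4  3  2  2  3  4  5  6  7
  l  7  6  5  4  3  3  2  3  4  5  6
  o  8  7  6  5  4  4  3  3  3  4  5
  q  9  8  7  6  5  5  4  4  4  3  4
  p 10  9  8  7  6  6  5  5  5  4  4
  l 11 10  9  8  7  7  6  6  6  5  4
The bottom-right entry gives D[11][10] = 4, so no sequence of fewer than 4 edits works. Backtracking through the table gives one optimal edit sequence (4 edits):
  hinxswloqpl → hnxswloqpl (del i @2)
  hnxswloqpl → hnxsjloqpl (sub w→j @5)
  hnxsjloqpl → hnxsjluoqpl (ins u @7)
  hnxsjluoqpl → hnxsjluoql (del p @10)
Edit distance = 4.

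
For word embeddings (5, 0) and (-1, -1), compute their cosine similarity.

With u = (5, 0), v = (-1, -1):
u·v = 5·(-1) + 0·(-1) = (-5) + 0 = -5.
|u| = √(5² + 0²) = √25, |v| = √((-1)² + (-1)²) = √2, so |u||v| = √(25·2) = √50.
cos θ = (u·v)/(|u||v|) = -5/√50 ≈ -0.7071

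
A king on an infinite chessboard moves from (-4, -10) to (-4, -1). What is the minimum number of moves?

max(|x_i - y_i|) = max(|-4 - (-4)|, |-10 - (-1)|) = max(0, 9) = 9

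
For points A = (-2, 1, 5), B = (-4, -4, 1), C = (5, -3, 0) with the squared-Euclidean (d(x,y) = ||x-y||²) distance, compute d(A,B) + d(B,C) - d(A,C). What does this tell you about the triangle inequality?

d(A,B) = 2² + 5² + 4² = 45, d(B,C) = 9² + 1² + 1² = 83, d(A,C) = 7² + 4² + 5² = 90.
d(A,B) + d(B,C) - d(A,C) = 45 + 83 - 90 = 128 - 90 = 38. This is ≥ 0, so the triangle inequality holds for these points.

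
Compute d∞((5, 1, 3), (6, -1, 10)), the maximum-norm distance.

max(|x_i - y_i|) = max(|5 - 6|, |1 - (-1)|, |3 - 10|) = max(1, 2, 7) = 7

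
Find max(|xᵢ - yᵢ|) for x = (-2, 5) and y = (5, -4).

max(|x_i - y_i|) = max(|-2 - 5|, |5 - (-4)|) = max(7, 9) = 9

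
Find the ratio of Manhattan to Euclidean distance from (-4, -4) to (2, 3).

L1 = |-4 - 2| + |-4 - 3| = 6 + 7 = 13
L2 = √(6² + 7²) = √85 ≈ 9.2195
L1 ≥ L2 always (equality iff movement is along one axis); L1 > L2 here.
Ratio L1/L2 = 13/√85 ≈ 1.41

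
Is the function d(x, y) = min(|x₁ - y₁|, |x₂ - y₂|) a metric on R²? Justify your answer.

No. d fails identity of indiscernibles: take x = (4, 0) and y = (4, 4). Then d(x,y) = min(|4 - 4|, |0 - 4|) = min(0, 4) = 0, yet x ≠ y.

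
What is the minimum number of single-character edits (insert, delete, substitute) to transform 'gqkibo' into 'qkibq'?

Let D[i][j] be the edit distance between the first i characters of 'gqkibo' and the first j characters of 'qkibq', with D[i][0] = i, D[0][j] = j, and D[i][j] = D[i-1][j-1] if the characters match, else 1 + min(D[i-1][j], D[i][j-1], D[i-1][j-1]). Filling the table (rows: prefixes of 'gqkibo', columns: prefixes of 'qkibq'):
     ε  q  k  i  b  q
  ε  0  1  2  3  4  5
  g  1  1  2  3  4  5
  q  2  1  2  3  4  4
  k  3  2  1  2  3  4
  i  4  3  2  1  2  3
  b  5  4  3  2  1  2
  o  6  5  4  3  2  2
The bottom-right entry gives D[6][5] = 2, so no sequence of fewer than 2 edits works. Backtracking through the table gives one optimal edit sequence (2 edits):
  gqkibo → qkibo (del g @1)
  qkibo → qkibq (sub o→q @5)
Edit distance = 2.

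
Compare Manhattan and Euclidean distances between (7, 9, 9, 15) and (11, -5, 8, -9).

L1 = |7 - 11| + |9 - (-5)| + |9 - 8| + |15 - (-9)| = 4 + 14 + 1 + 24 = 43
L2 = √(4² + 14² + 1² + 24²) = √789 ≈ 28.0891
L1 ≥ L2 always (equality iff movement is along one axis); L1 > L2 here.
Ratio L1/L2 = 43/√789 ≈ 1.5308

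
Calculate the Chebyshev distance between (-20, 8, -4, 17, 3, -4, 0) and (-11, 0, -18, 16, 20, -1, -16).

max(|x_i - y_i|) = max(|-20 - (-11)|, |8 - 0|, |-4 - (-18)|, |17 - 16|, |3 - 20|, |-4 - (-1)|, |0 - (-16)|) = max(9, 8, 14, 1, 17, 3, 16) = 17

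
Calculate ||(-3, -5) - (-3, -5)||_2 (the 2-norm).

(Σ|x_i - y_i|^2)^(1/2) = (|-3 - (-3)|^2 + |-5 - (-5)|^2)^(1/2)
= (0^2 + 0^2)^(1/2) = (0 + 0)^(1/2) = (0)^(1/2) = 0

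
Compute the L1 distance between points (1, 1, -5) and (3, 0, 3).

Σ|x_i - y_i| = |1 - 3| + |1 - 0| + |-5 - 3| = 2 + 1 + 8 = 11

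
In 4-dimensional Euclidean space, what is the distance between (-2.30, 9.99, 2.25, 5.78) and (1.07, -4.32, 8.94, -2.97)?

√(Σ(x_i - y_i)²) = √((-2.3 - 1.07)² + (9.99 - (-4.32))² + (2.25 - 8.94)² + (5.78 - (-2.97))²)
= √((-3.37)² + 14.31² + (-6.69)² + 8.75²) = √(11.3569 + 204.7761 + 44.7561 + 76.5625) = √337.4516 ≈ 18.3699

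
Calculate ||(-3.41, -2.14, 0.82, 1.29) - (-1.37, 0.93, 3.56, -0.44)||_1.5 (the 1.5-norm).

(Σ|x_i - y_i|^1.5)^(1/1.5) = (|-3.41 - (-1.37)|^1.5 + |-2.14 - 0.93|^1.5 + |0.82 - 3.56|^1.5 + |1.29 - (-0.44)|^1.5)^(1/1.5)
= (2.04^1.5 + 3.07^1.5 + 2.74^1.5 + 1.73^1.5)^(1/1.5) ≈ (2.9137 + 5.3791 + 4.5355 + 2.2755)^(1/1.5) = (15.1038)^(1/1.5) ≈ 6.1102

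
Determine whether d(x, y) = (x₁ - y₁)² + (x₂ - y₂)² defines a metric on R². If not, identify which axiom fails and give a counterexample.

No. The squared Euclidean distance fails the triangle inequality. Counterexample: x = (0, 0), y = (5, 3), z = (10, 6). d(x,z) = 10² + 6² = 136, but d(x,y) + d(y,z) = (5² + 3²) + (5² + 3²) = 34 + 34 = 68. Since 136 > 68, the triangle inequality is violated. (Note: √d, the ordinary Euclidean distance, IS a metric.)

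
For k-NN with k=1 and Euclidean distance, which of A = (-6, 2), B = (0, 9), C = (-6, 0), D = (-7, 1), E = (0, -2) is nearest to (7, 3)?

Distances: d(A) ≈ 13.0384, d(B) ≈ 9.2195, d(C) ≈ 13.3417, d(D) ≈ 14.1421, d(E) ≈ 8.6023. Nearest: E = (0, -2) with distance 8.6023.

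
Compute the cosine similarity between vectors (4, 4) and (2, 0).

With u = (4, 4), v = (2, 0):
u·v = 4·2 + 4·0 = 8 + 0 = 8.
|u| = √(4² + 4²) = √32, |v| = √(2² + 0²) = √4, so |u||v| = √(32·4) = √128.
cos θ = (u·v)/(|u||v|) = 8/√128 ≈ 0.7071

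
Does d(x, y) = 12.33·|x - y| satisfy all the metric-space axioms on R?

Yes. Since |x - y| is a metric on R and 12.33 > 0, the positive scalar multiple 12.33·|x - y| is also a metric: scaling by a positive constant preserves non-negativity, identity (d=0 ⟺ |x-y|=0 ⟺ x=y), symmetry, and the triangle inequality.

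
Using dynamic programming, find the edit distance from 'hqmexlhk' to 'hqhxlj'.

Let D[i][j] be the edit distance between the first i characters of 'hqmexlhk' and the first j characters of 'hqhxlj', with D[i][0] = i, D[0][j] = j, and D[i][j] = D[i-1][j-1] if the characters match, else 1 + min(D[i-1][j], D[i][j-1], D[i-1][j-1]). Filling the table (rows: prefixes of 'hqmexlhk', columns: prefixes of 'hqhxlj'):
     ε  h  q  h  x  l  j
  ε  0  1  2  3  4  5  6
  h  1  0  1  2  3  4  5
  q  2  1  0  1  2  3  4
  m  3  2  1  1  2  3  4
  e  4  3  2  2  2  3  4
  x  5  4  3  3  2  3  4
  l  6  5  4  4  3  2  3
  h  7  6  5  4  4  3  3
  k  8  7  6  5  5  4  4
The bottom-right entry gives D[8][6] = 4, so no sequence of fewer than 4 edits works. Backtracking through the table gives one optimal edit sequence (4 edits):
  hqmexlhk → hqexlhk (del m @3)
  hqexlhk → hqhxlhk (sub e→h @3)
  hqhxlhk → hqhxlk (del h @6)
  hqhxlk → hqhxlj (sub k→j @6)
Edit distance = 4.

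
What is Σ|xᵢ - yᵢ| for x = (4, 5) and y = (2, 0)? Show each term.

Σ|x_i - y_i| = |4 - 2| + |5 - 0| = 2 + 5 = 7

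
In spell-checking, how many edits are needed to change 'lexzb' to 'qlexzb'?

Let D[i][j] be the edit distance between the first i characters of 'lexzb' and the first j characters of 'qlexzb', with D[i][0] = i, D[0][j] = j, and D[i][j] = D[i-1][j-1] if the characters match, else 1 + min(D[i-1][j], D[i][j-1], D[i-1][j-1]). Filling the table (rows: prefixes of 'lexzb', columns: prefixes of 'qlexzb'):
     ε  q  l  e  x  z  b
  ε  0  1  2  3  4  5  6
  l  1  1  1  2  3  4  5
  e  2  2  2  1  2  3  4
  x  3  3  3  2  1  2  3
  z  4  4  4  3  2  1  2
  b  5  5  5  4  3  2  1
The bottom-right entry gives D[5][6] = 1, so no sequence of fewer than 1 edit works. Backtracking through the table gives one optimal edit sequence (1 edit):
  lexzb → qlexzb (ins q @1)
Edit distance = 1.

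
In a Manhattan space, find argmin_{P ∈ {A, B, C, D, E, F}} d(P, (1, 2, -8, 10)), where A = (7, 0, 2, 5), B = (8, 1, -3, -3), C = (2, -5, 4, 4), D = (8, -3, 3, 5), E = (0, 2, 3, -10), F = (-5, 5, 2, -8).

Distances: d(A) = 23, d(B) = 26, d(C) = 26, d(D) = 28, d(E) = 32, d(F) = 37. Nearest: A = (7, 0, 2, 5) with distance 23.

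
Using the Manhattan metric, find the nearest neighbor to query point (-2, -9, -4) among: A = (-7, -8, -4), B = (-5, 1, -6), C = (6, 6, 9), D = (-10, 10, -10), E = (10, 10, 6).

Distances: d(A) = 6, d(B) = 15, d(C) = 36, d(D) = 33, d(E) = 41. Nearest: A = (-7, -8, -4) with distance 6.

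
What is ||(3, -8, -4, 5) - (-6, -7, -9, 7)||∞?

max(|x_i - y_i|) = max(|3 - (-6)|, |-8 - (-7)|, |-4 - (-9)|, |5 - 7|) = max(9, 1, 5, 2) = 9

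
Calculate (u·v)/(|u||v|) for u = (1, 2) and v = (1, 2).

With u = (1, 2), v = (1, 2):
u·v = 1·1 + 2·2 = 1 + 4 = 5.
|u| = √(1² + 2²) = √5, |v| = √(1² + 2²) = √5, so |u||v| = √(5·5) = √25 = 5.
cos θ = (u·v)/(|u||v|) = 5/5 = 1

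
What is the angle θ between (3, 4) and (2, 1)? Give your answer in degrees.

With u = (3, 4), v = (2, 1):
u·v = 3·2 + 4·1 = 6 + 4 = 10.
|u| = √(3² + 4²) = √25, |v| = √(2² + 1²) = √5, so |u||v| = √(25·5) = √125.
cos θ = (u·v)/(|u||v|) = 10/√125 ≈ 0.894427
θ = arccos(0.894427) ≈ 26.57°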